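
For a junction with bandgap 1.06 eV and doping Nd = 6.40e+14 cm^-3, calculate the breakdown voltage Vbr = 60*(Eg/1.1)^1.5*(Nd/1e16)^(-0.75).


Step 1: Eg/1.1 = 1.06/1.1 = 0.963636
Step 2: (Eg/1.1)^1.5 = 0.963636^1.5 = 0.945953
Step 3: (Nd/1e16)^(-0.75) = (0.064)^(-0.75) = 7.858959
Step 4: Vbr = 60 * 0.945953 * 7.858959 = 446.1 V

446.1


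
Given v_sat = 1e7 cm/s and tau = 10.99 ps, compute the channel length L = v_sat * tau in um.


Step 1: tau in seconds = 10.99 ps * 1e-12 = 1.0990e-11 s
Step 2: L = v_sat * tau = 1e7 * 1.0990e-11 = 1.0990e-04 cm
Step 3: L in um = 1.0990e-04 * 1e4 = 1.099 um

1.099


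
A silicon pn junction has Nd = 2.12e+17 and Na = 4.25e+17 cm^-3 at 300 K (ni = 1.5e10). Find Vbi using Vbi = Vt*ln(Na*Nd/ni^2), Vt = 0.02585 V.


Step 1: Compute Na*Nd/ni^2 = 4.25e+17 * 2.12e+17 / (1.5e10)^2 = 4.0044e+14
Step 2: ln(4.0044e+14) = 33.6236
Step 3: Vbi = 0.02585 * 33.6236 = 0.869 V

0.869


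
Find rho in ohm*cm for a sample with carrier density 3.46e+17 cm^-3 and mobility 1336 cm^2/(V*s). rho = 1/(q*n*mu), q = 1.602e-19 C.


Step 1: sigma = q * n * mu = 1.602e-19 * 3.46e+17 * 1336 = 7.40534e+01 S/cm
Step 2: rho = 1 / sigma = 1 / 7.40534e+01 = 0.0135 ohm*cm

0.0135


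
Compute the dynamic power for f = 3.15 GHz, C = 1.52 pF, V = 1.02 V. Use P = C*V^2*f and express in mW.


Step 1: V^2 = 1.02^2 = 1.0404 V^2
Step 2: P = C*V^2*f = 1.52e-12 F * 1.0404 * 3.15e9 Hz
Step 3: P = 4.9814352e-03 W
Step 4: P = 4.981 mW

4.981


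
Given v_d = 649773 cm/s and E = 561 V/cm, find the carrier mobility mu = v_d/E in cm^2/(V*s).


Step 1: mu = v_d / E
Step 2: mu = 649773 / 561
Step 3: mu = 1158.24 cm^2/(V*s)

1158.24


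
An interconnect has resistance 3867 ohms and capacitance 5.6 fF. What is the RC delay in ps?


Step 1: tau = R * C
Step 2: tau = 3867 * 5.6 fF = 3867 * 5.6e-15 F
Step 3: tau = 2.16552e-11 s = 21.6552 ps

21.6552


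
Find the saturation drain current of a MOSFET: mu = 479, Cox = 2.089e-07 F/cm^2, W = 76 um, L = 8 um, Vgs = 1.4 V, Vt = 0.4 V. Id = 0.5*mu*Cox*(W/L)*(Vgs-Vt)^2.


Step 1: Overdrive voltage Vov = Vgs - Vt = 1.4 - 0.4 = 1.0 V
Step 2: W/L = 76/8 = 9.5
Step 3: Id = 0.5 * 479 * 2.089e-07 * 9.5 * 1.0^2
Step 4: Id = 4.75e-04 A

4.75e-04


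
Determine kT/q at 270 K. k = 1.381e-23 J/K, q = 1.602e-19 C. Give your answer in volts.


Step 1: kT = 1.381e-23 * 270 = 3.7287e-21 J
Step 2: Vt = kT/q = 3.7287e-21 / 1.602e-19
Step 3: Vt = 0.02328 V

0.02328


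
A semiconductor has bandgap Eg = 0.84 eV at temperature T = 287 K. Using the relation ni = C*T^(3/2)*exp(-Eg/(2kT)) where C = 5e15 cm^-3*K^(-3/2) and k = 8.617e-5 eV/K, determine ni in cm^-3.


Step 1: Compute kT = 8.617e-5 * 287 = 0.02473079 eV
Step 2: Exponent = -Eg/(2kT) = -0.84/(2*0.02473079) = -16.98288
Step 3: T^(3/2) = 287^1.5 = 4862.09
Step 4: ni = 5e15 * 4862.09 * exp(-16.98288) = 1.02e+12 cm^-3

1.02e+12


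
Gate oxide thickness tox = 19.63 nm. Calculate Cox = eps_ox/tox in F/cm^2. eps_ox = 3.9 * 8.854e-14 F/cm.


Step 1: eps_ox = 3.9 * 8.854e-14 = 3.45306e-13 F/cm
Step 2: tox in cm = 19.63 nm * 1e-7 = 1.9630e-06 cm
Step 3: Cox = 3.45306e-13 / 1.9630e-06 = 1.76e-07 F/cm^2

1.76e-07


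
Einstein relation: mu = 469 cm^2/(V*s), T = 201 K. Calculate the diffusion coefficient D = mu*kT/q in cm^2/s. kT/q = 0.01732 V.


Step 1: D = mu * (kT/q)
Step 2: D = 469 * 0.01732
Step 3: D = 8.12 cm^2/s

8.12


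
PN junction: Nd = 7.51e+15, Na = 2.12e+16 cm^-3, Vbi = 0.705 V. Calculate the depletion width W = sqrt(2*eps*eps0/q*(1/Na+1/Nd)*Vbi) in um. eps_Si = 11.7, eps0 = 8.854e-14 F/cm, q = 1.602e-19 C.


Step 1: 1/Na + 1/Nd = 1/2.12e+16 + 1/7.51e+15 = 1.80326e-16
Step 2: 2*eps*eps0/q = 2*11.7*8.854e-14/1.602e-19 = 1.293281e+07
Step 3: W^2 = 1.293281e+07 * 1.80326e-16 * 0.705 = 1.64415e-09
Step 4: W = sqrt(1.64415e-09) = 4.055e-05 cm = 0.4055 um

0.4055


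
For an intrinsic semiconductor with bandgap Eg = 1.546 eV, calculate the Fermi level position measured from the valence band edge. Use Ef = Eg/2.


Step 1: For an intrinsic semiconductor, the Fermi level sits at midgap.
Step 2: Ef = Eg / 2 = 1.546 / 2 = 0.773 eV

0.773


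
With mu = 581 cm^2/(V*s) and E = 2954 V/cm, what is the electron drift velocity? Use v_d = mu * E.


Step 1: v_d = mu * E
Step 2: v_d = 581 * 2954 = 1716274
Step 3: v_d = 1.72e+06 cm/s

1.72e+06


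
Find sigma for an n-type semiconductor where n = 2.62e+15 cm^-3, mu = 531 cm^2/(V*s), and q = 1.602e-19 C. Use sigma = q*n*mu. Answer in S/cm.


Step 1: sigma = q * n * mu
Step 2: sigma = 1.602e-19 * 2.62e+15 * 531
Step 3: sigma = 2.229e-01 S/cm

2.229e-01


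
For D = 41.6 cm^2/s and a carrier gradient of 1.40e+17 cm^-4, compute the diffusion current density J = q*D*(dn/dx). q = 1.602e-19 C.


Step 1: J = q * D * (dn/dx)
Step 2: J = 1.602e-19 * 41.6 * 1.40e+17
Step 3: J = 9.33e-01 A/cm^2

9.33e-01


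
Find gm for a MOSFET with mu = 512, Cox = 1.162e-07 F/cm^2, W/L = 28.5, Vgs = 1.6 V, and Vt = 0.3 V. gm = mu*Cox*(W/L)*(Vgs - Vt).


Step 1: Vov = Vgs - Vt = 1.6 - 0.3 = 1.3 V
Step 2: gm = mu * Cox * (W/L) * Vov
Step 3: gm = 512 * 1.162e-07 * 28.5 * 1.3 = 2.20e-03 S

2.20e-03


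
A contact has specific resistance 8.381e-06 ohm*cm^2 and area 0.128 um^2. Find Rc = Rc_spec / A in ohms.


Step 1: Convert area to cm^2: 0.128 um^2 = 1.2800e-09 cm^2
Step 2: Rc = Rc_spec / A = 8.381e-06 / 1.2800e-09
Step 3: Rc = 6.55e+03 ohms

6.55e+03


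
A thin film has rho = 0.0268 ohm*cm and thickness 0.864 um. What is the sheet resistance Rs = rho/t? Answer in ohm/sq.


Step 1: Convert thickness to cm: t = 0.864 um = 8.6400e-05 cm
Step 2: Rs = rho / t = 0.0268 / 8.6400e-05
Step 3: Rs = 310.2 ohm/sq

310.2


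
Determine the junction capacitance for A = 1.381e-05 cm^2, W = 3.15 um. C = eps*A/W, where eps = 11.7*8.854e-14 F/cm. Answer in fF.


Step 1: eps_Si = 11.7 * 8.854e-14 = 1.035918e-12 F/cm
Step 2: W in cm = 3.15 * 1e-4 = 3.15e-04 cm
Step 3: C = 1.035918e-12 * 1.381e-05 / 3.15e-04 = 4.541596e-14 F
Step 4: C = 45.42 fF

45.42


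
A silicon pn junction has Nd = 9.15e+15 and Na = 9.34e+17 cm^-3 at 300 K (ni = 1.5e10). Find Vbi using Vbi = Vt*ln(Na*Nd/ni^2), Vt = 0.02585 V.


Step 1: Compute Na*Nd/ni^2 = 9.34e+17 * 9.15e+15 / (1.5e10)^2 = 3.7983e+13
Step 2: ln(3.7983e+13) = 31.2682
Step 3: Vbi = 0.02585 * 31.2682 = 0.808 V

0.808


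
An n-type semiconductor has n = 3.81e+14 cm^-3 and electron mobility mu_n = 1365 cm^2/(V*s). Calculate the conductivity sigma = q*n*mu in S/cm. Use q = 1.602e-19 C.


Step 1: sigma = q * n * mu
Step 2: sigma = 1.602e-19 * 3.81e+14 * 1365
Step 3: sigma = 8.331e-02 S/cm

8.331e-02


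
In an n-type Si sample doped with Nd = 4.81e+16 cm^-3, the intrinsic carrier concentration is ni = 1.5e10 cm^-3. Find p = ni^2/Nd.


Step 1: Since Nd >> ni, n ≈ Nd = 4.81e+16 cm^-3
Step 2: p = ni^2 / n = (1.5e10)^2 / 4.81e+16
Step 3: p = 2.25e20 / 4.81e+16 = 4.68e+03 cm^-3

4.68e+03


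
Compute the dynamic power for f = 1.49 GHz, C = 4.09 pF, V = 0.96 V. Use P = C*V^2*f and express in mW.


Step 1: V^2 = 0.96^2 = 0.9216 V^2
Step 2: P = C*V^2*f = 4.09e-12 F * 0.9216 * 1.49e9 Hz
Step 3: P = 5.61632256e-03 W
Step 4: P = 5.616 mW

5.616


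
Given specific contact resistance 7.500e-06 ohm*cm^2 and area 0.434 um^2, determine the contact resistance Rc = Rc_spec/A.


Step 1: Convert area to cm^2: 0.434 um^2 = 4.3400e-09 cm^2
Step 2: Rc = Rc_spec / A = 7.500e-06 / 4.3400e-09
Step 3: Rc = 1.73e+03 ohms

1.73e+03


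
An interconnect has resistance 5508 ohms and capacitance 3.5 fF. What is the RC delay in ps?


Step 1: tau = R * C
Step 2: tau = 5508 * 3.5 fF = 5508 * 3.5e-15 F
Step 3: tau = 1.9278e-11 s = 19.278 ps

19.278


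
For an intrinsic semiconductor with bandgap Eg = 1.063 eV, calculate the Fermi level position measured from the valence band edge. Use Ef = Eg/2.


Step 1: For an intrinsic semiconductor, the Fermi level sits at midgap.
Step 2: Ef = Eg / 2 = 1.063 / 2 = 0.5315 eV

0.5315


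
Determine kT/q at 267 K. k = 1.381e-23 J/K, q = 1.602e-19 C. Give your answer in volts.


Step 1: kT = 1.381e-23 * 267 = 3.68727e-21 J
Step 2: Vt = kT/q = 3.68727e-21 / 1.602e-19
Step 3: Vt = 0.02302 V

0.02302


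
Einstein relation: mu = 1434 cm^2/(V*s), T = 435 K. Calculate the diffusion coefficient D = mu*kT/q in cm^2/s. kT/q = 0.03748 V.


Step 1: D = mu * (kT/q)
Step 2: D = 1434 * 0.03748
Step 3: D = 53.75 cm^2/s

53.75


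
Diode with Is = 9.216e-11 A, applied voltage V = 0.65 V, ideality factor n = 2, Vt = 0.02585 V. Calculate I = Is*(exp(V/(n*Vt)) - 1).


Step 1: V/(n*Vt) = 0.65/(2*0.02585) = 12.5725
Step 2: exp(12.5725) = 2.8851e+05
Step 3: I = 9.216e-11 * (2.8851e+05 - 1) = 2.66e-05 A

2.66e-05


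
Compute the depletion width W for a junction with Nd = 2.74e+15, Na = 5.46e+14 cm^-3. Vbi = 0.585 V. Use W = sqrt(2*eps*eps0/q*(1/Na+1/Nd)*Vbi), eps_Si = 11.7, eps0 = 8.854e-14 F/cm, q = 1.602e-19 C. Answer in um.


Step 1: 1/Na + 1/Nd = 1/5.46e+14 + 1/2.74e+15 = 2.19647e-15
Step 2: 2*eps*eps0/q = 2*11.7*8.854e-14/1.602e-19 = 1.293281e+07
Step 3: W^2 = 1.293281e+07 * 2.19647e-15 * 0.585 = 1.66178e-08
Step 4: W = sqrt(1.66178e-08) = 1.289e-04 cm = 1.289 um

1.289


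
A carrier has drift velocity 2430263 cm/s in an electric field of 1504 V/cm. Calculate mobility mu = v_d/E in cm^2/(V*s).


Step 1: mu = v_d / E
Step 2: mu = 2430263 / 1504
Step 3: mu = 1615.87 cm^2/(V*s)

1615.87


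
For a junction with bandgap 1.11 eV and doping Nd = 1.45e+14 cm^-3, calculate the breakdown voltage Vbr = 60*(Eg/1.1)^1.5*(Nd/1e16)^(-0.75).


Step 1: Eg/1.1 = 1.11/1.1 = 1.009091
Step 2: (Eg/1.1)^1.5 = 1.009091^1.5 = 1.013667
Step 3: (Nd/1e16)^(-0.75) = (0.0145)^(-0.75) = 23.931725
Step 4: Vbr = 60 * 1.013667 * 23.931725 = 1455.5 V

1455.5


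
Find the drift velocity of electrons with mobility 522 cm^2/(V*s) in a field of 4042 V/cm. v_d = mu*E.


Step 1: v_d = mu * E
Step 2: v_d = 522 * 4042 = 2109924
Step 3: v_d = 2.11e+06 cm/s

2.11e+06


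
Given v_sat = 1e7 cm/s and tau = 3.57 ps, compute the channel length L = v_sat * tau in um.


Step 1: tau in seconds = 3.57 ps * 1e-12 = 3.5700e-12 s
Step 2: L = v_sat * tau = 1e7 * 3.5700e-12 = 3.5700e-05 cm
Step 3: L in um = 3.5700e-05 * 1e4 = 0.357 um

0.357


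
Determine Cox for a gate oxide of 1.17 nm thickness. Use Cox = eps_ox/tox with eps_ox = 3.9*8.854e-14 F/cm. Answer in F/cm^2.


Step 1: eps_ox = 3.9 * 8.854e-14 = 3.45306e-13 F/cm
Step 2: tox in cm = 1.17 nm * 1e-7 = 1.1700e-07 cm
Step 3: Cox = 3.45306e-13 / 1.1700e-07 = 2.95e-06 F/cm^2

2.95e-06


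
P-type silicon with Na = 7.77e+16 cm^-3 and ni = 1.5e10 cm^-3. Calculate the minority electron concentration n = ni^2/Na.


Step 1: Majority hole concentration p ≈ Na = 7.77e+16 cm^-3
Step 2: n = ni^2 / Na = (1.5e10)^2 / 7.77e+16
Step 3: n = 2.90e+03 cm^-3

2.90e+03


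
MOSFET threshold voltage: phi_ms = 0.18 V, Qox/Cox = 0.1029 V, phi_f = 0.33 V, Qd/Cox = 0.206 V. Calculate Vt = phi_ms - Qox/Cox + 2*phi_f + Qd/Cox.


Step 1: Vt = phi_ms - Qox/Cox + 2*phi_f + Qd/Cox
Step 2: Vt = 0.18 - 0.1029 + 2*0.33 + 0.206
Step 3: Vt = 0.18 - 0.1029 + 0.66 + 0.206
Step 4: Vt = 0.9431 V

0.9431


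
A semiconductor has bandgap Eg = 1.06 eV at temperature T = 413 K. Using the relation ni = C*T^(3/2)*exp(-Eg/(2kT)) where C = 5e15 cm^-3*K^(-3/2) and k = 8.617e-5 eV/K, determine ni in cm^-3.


Step 1: Compute kT = 8.617e-5 * 413 = 0.03558821 eV
Step 2: Exponent = -Eg/(2kT) = -1.06/(2*0.03558821) = -14.89257
Step 3: T^(3/2) = 413^1.5 = 8393.15
Step 4: ni = 5e15 * 8393.15 * exp(-14.89257) = 1.43e+13 cm^-3

1.43e+13


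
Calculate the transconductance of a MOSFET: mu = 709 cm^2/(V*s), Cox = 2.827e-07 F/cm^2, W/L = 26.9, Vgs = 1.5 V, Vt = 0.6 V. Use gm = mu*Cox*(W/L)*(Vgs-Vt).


Step 1: Vov = Vgs - Vt = 1.5 - 0.6 = 0.9 V
Step 2: gm = mu * Cox * (W/L) * Vov
Step 3: gm = 709 * 2.827e-07 * 26.9 * 0.9 = 4.85e-03 S

4.85e-03


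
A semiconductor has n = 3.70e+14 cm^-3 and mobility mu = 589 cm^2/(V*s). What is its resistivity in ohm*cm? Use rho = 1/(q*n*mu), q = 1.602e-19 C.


Step 1: sigma = q * n * mu = 1.602e-19 * 3.70e+14 * 589 = 3.49124e-02 S/cm
Step 2: rho = 1 / sigma = 1 / 3.49124e-02 = 28.64 ohm*cm

28.64


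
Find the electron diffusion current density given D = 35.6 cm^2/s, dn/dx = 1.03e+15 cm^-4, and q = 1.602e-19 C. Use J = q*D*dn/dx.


Step 1: J = q * D * (dn/dx)
Step 2: J = 1.602e-19 * 35.6 * 1.03e+15
Step 3: J = 5.87e-03 A/cm^2

5.87e-03


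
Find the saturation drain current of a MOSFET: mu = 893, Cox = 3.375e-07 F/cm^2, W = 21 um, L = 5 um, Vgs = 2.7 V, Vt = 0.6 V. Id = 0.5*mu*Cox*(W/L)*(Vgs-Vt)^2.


Step 1: Overdrive voltage Vov = Vgs - Vt = 2.7 - 0.6 = 2.1 V
Step 2: W/L = 21/5 = 4.2
Step 3: Id = 0.5 * 893 * 3.375e-07 * 4.2 * 2.1^2
Step 4: Id = 2.79e-03 A

2.79e-03


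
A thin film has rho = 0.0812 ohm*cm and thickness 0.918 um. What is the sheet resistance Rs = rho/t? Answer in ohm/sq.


Step 1: Convert thickness to cm: t = 0.918 um = 9.1800e-05 cm
Step 2: Rs = rho / t = 0.0812 / 9.1800e-05
Step 3: Rs = 884.5 ohm/sq

884.5


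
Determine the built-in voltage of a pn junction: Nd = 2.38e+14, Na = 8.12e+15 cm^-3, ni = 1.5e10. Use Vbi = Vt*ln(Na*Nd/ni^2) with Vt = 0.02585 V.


Step 1: Compute Na*Nd/ni^2 = 8.12e+15 * 2.38e+14 / (1.5e10)^2 = 8.5892e+09
Step 2: ln(8.5892e+09) = 22.8738
Step 3: Vbi = 0.02585 * 22.8738 = 0.591 V

0.591


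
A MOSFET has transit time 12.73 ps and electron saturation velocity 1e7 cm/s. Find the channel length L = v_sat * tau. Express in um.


Step 1: tau in seconds = 12.73 ps * 1e-12 = 1.2730e-11 s
Step 2: L = v_sat * tau = 1e7 * 1.2730e-11 = 1.2730e-04 cm
Step 3: L in um = 1.2730e-04 * 1e4 = 1.273 um

1.273


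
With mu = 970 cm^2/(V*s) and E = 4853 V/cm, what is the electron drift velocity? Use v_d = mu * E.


Step 1: v_d = mu * E
Step 2: v_d = 970 * 4853 = 4707410
Step 3: v_d = 4.71e+06 cm/s

4.71e+06


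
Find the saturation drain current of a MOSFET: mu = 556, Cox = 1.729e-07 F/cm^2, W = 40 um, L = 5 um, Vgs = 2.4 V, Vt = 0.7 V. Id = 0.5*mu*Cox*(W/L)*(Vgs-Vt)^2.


Step 1: Overdrive voltage Vov = Vgs - Vt = 2.4 - 0.7 = 1.7 V
Step 2: W/L = 40/5 = 8
Step 3: Id = 0.5 * 556 * 1.729e-07 * 8 * 1.7^2
Step 4: Id = 1.11e-03 A

1.11e-03


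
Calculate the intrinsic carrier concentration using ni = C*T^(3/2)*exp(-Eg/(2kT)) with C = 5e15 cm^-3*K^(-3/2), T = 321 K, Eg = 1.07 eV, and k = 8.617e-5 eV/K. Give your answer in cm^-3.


Step 1: Compute kT = 8.617e-5 * 321 = 0.02766057 eV
Step 2: Exponent = -Eg/(2kT) = -1.07/(2*0.02766057) = -19.34161
Step 3: T^(3/2) = 321^1.5 = 5751.19
Step 4: ni = 5e15 * 5751.19 * exp(-19.34161) = 1.14e+11 cm^-3

1.14e+11


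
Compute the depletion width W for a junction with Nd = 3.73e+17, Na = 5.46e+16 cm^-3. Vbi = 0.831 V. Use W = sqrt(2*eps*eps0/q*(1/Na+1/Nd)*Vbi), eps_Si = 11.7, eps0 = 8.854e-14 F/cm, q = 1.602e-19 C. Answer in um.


Step 1: 1/Na + 1/Nd = 1/5.46e+16 + 1/3.73e+17 = 2.09960e-17
Step 2: 2*eps*eps0/q = 2*11.7*8.854e-14/1.602e-19 = 1.293281e+07
Step 3: W^2 = 1.293281e+07 * 2.09960e-17 * 0.831 = 2.25647e-10
Step 4: W = sqrt(2.25647e-10) = 1.502e-05 cm = 0.1502 um

0.1502


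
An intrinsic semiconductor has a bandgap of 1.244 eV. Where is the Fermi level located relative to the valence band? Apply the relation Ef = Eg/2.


Step 1: For an intrinsic semiconductor, the Fermi level sits at midgap.
Step 2: Ef = Eg / 2 = 1.244 / 2 = 0.622 eV

0.622


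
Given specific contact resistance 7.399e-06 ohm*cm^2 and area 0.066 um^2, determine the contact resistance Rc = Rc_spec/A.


Step 1: Convert area to cm^2: 0.066 um^2 = 6.6000e-10 cm^2
Step 2: Rc = Rc_spec / A = 7.399e-06 / 6.6000e-10
Step 3: Rc = 1.12e+04 ohms

1.12e+04


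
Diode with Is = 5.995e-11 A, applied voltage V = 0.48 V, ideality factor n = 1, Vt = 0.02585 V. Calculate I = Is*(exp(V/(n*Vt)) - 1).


Step 1: V/(n*Vt) = 0.48/(1*0.02585) = 18.5687
Step 2: exp(18.5687) = 1.1595e+08
Step 3: I = 5.995e-11 * (1.1595e+08 - 1) = 6.95e-03 A

6.95e-03


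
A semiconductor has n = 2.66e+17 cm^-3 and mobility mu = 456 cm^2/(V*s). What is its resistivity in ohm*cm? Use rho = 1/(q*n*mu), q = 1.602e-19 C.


Step 1: sigma = q * n * mu = 1.602e-19 * 2.66e+17 * 456 = 1.94316e+01 S/cm
Step 2: rho = 1 / sigma = 1 / 1.94316e+01 = 0.05146 ohm*cm

0.05146


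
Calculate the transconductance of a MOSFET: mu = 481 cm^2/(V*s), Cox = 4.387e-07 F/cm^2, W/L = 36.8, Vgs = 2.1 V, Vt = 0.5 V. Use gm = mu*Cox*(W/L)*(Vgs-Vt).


Step 1: Vov = Vgs - Vt = 2.1 - 0.5 = 1.6 V
Step 2: gm = mu * Cox * (W/L) * Vov
Step 3: gm = 481 * 4.387e-07 * 36.8 * 1.6 = 1.24e-02 S

1.24e-02


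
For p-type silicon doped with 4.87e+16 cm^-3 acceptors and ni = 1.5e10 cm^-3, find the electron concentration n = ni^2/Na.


Step 1: Majority hole concentration p ≈ Na = 4.87e+16 cm^-3
Step 2: n = ni^2 / Na = (1.5e10)^2 / 4.87e+16
Step 3: n = 4.62e+03 cm^-3

4.62e+03


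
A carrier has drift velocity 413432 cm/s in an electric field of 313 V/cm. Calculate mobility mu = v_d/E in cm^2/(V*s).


Step 1: mu = v_d / E
Step 2: mu = 413432 / 313
Step 3: mu = 1320.87 cm^2/(V*s)

1320.87


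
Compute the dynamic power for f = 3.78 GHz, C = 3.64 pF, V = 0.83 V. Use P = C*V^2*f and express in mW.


Step 1: V^2 = 0.83^2 = 0.6889 V^2
Step 2: P = C*V^2*f = 3.64e-12 F * 0.6889 * 3.78e9 Hz
Step 3: P = 9.47871288e-03 W
Step 4: P = 9.479 mW

9.479


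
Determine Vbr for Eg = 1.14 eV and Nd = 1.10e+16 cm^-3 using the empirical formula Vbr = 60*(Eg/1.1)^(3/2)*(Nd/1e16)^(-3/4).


Step 1: Eg/1.1 = 1.14/1.1 = 1.036364
Step 2: (Eg/1.1)^1.5 = 1.036364^1.5 = 1.055039
Step 3: (Nd/1e16)^(-0.75) = (1.1)^(-0.75) = 0.931012
Step 4: Vbr = 60 * 1.055039 * 0.931012 = 58.9 V

58.9


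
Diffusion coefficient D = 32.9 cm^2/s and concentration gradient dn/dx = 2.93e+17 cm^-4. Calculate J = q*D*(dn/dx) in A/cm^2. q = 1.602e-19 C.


Step 1: J = q * D * (dn/dx)
Step 2: J = 1.602e-19 * 32.9 * 2.93e+17
Step 3: J = 1.54e+00 A/cm^2

1.54e+00


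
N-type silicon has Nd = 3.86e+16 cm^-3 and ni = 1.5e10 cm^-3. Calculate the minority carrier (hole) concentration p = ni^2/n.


Step 1: Since Nd >> ni, n ≈ Nd = 3.86e+16 cm^-3
Step 2: p = ni^2 / n = (1.5e10)^2 / 3.86e+16
Step 3: p = 2.25e20 / 3.86e+16 = 5.83e+03 cm^-3

5.83e+03


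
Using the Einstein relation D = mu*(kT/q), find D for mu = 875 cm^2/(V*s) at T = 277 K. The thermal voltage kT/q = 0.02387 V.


Step 1: D = mu * (kT/q)
Step 2: D = 875 * 0.02387
Step 3: D = 20.89 cm^2/s

20.89


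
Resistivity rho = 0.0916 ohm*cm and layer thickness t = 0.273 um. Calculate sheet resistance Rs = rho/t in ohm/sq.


Step 1: Convert thickness to cm: t = 0.273 um = 2.7300e-05 cm
Step 2: Rs = rho / t = 0.0916 / 2.7300e-05
Step 3: Rs = 3355.3 ohm/sq

3355.3


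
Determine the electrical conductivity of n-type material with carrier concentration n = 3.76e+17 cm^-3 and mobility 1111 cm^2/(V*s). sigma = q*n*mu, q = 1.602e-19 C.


Step 1: sigma = q * n * mu
Step 2: sigma = 1.602e-19 * 3.76e+17 * 1111
Step 3: sigma = 6.692e+01 S/cm

6.692e+01


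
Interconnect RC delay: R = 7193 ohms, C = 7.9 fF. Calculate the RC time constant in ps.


Step 1: tau = R * C
Step 2: tau = 7193 * 7.9 fF = 7193 * 7.9e-15 F
Step 3: tau = 5.68247e-11 s = 56.8247 ps

56.8247


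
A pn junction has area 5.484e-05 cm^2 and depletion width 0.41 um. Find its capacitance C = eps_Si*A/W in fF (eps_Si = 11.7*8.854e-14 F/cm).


Step 1: eps_Si = 11.7 * 8.854e-14 = 1.035918e-12 F/cm
Step 2: W in cm = 0.41 * 1e-4 = 4.10e-05 cm
Step 3: C = 1.035918e-12 * 5.484e-05 / 4.10e-05 = 1.385603e-12 F
Step 4: C = 1385.6 fF

1385.6


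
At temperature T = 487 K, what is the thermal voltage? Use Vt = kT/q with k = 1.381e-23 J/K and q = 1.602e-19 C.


Step 1: kT = 1.381e-23 * 487 = 6.72547e-21 J
Step 2: Vt = kT/q = 6.72547e-21 / 1.602e-19
Step 3: Vt = 0.04198 V

0.04198


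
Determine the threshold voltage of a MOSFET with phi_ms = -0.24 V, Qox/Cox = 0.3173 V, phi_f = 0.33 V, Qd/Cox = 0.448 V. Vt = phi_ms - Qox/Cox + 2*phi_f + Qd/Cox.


Step 1: Vt = phi_ms - Qox/Cox + 2*phi_f + Qd/Cox
Step 2: Vt = -0.24 - 0.3173 + 2*0.33 + 0.448
Step 3: Vt = -0.24 - 0.3173 + 0.66 + 0.448
Step 4: Vt = 0.5507 V

0.5507


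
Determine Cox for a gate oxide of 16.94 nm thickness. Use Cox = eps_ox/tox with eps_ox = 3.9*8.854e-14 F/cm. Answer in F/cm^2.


Step 1: eps_ox = 3.9 * 8.854e-14 = 3.45306e-13 F/cm
Step 2: tox in cm = 16.94 nm * 1e-7 = 1.6940e-06 cm
Step 3: Cox = 3.45306e-13 / 1.6940e-06 = 2.04e-07 F/cm^2

2.04e-07


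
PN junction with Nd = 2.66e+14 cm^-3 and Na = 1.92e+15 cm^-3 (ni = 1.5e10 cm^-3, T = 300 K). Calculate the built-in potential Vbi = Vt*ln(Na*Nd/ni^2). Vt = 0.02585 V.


Step 1: Compute Na*Nd/ni^2 = 1.92e+15 * 2.66e+14 / (1.5e10)^2 = 2.2699e+09
Step 2: ln(2.2699e+09) = 21.5430
Step 3: Vbi = 0.02585 * 21.5430 = 0.557 V

0.557


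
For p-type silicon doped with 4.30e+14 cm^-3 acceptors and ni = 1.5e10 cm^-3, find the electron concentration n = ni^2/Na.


Step 1: Majority hole concentration p ≈ Na = 4.30e+14 cm^-3
Step 2: n = ni^2 / Na = (1.5e10)^2 / 4.30e+14
Step 3: n = 5.23e+05 cm^-3

5.23e+05


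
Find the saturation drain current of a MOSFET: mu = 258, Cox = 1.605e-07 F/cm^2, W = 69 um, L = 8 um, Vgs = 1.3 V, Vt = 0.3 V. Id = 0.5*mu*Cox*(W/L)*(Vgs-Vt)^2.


Step 1: Overdrive voltage Vov = Vgs - Vt = 1.3 - 0.3 = 1.0 V
Step 2: W/L = 69/8 = 8.625
Step 3: Id = 0.5 * 258 * 1.605e-07 * 8.625 * 1.0^2
Step 4: Id = 1.79e-04 A

1.79e-04


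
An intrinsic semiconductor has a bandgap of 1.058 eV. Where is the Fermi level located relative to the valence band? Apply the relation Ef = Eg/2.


Step 1: For an intrinsic semiconductor, the Fermi level sits at midgap.
Step 2: Ef = Eg / 2 = 1.058 / 2 = 0.529 eV

0.529


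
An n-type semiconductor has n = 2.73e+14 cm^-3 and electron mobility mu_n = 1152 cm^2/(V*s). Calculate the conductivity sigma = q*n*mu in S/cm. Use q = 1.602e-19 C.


Step 1: sigma = q * n * mu
Step 2: sigma = 1.602e-19 * 2.73e+14 * 1152
Step 3: sigma = 5.038e-02 S/cm

5.038e-02


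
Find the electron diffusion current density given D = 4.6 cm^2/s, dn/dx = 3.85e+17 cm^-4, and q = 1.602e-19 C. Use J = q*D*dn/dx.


Step 1: J = q * D * (dn/dx)
Step 2: J = 1.602e-19 * 4.6 * 3.85e+17
Step 3: J = 2.84e-01 A/cm^2

2.84e-01


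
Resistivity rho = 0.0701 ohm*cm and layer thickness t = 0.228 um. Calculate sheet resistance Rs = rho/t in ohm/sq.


Step 1: Convert thickness to cm: t = 0.228 um = 2.2800e-05 cm
Step 2: Rs = rho / t = 0.0701 / 2.2800e-05
Step 3: Rs = 3074.6 ohm/sq

3074.6


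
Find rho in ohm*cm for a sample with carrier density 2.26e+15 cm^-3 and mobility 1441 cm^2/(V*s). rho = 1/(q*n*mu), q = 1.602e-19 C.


Step 1: sigma = q * n * mu = 1.602e-19 * 2.26e+15 * 1441 = 5.21717e-01 S/cm
Step 2: rho = 1 / sigma = 1 / 5.21717e-01 = 1.917 ohm*cm

1.917


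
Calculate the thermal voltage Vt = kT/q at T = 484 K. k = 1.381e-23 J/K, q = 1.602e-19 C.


Step 1: kT = 1.381e-23 * 484 = 6.68404e-21 J
Step 2: Vt = kT/q = 6.68404e-21 / 1.602e-19
Step 3: Vt = 0.04172 V

0.04172


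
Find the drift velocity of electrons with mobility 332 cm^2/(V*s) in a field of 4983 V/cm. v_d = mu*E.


Step 1: v_d = mu * E
Step 2: v_d = 332 * 4983 = 1654356
Step 3: v_d = 1.65e+06 cm/s

1.65e+06


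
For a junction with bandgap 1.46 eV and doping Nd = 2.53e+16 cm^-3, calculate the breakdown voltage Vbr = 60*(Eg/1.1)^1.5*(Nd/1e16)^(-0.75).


Step 1: Eg/1.1 = 1.46/1.1 = 1.327273
Step 2: (Eg/1.1)^1.5 = 1.327273^1.5 = 1.529116
Step 3: (Nd/1e16)^(-0.75) = (2.53)^(-0.75) = 0.498494
Step 4: Vbr = 60 * 1.529116 * 0.498494 = 45.7 V

45.7


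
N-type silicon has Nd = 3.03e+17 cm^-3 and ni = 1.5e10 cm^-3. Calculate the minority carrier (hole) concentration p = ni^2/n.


Step 1: Since Nd >> ni, n ≈ Nd = 3.03e+17 cm^-3
Step 2: p = ni^2 / n = (1.5e10)^2 / 3.03e+17
Step 3: p = 2.25e20 / 3.03e+17 = 7.43e+02 cm^-3

7.43e+02


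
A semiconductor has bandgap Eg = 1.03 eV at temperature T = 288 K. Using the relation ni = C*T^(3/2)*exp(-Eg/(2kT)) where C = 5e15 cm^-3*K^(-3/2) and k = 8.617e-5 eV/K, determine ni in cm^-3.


Step 1: Compute kT = 8.617e-5 * 288 = 0.02481696 eV
Step 2: Exponent = -Eg/(2kT) = -1.03/(2*0.02481696) = -20.75194
Step 3: T^(3/2) = 288^1.5 = 4887.52
Step 4: ni = 5e15 * 4887.52 * exp(-20.75194) = 2.37e+10 cm^-3

2.37e+10


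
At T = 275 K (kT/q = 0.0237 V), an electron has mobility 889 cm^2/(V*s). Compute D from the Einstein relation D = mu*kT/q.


Step 1: D = mu * (kT/q)
Step 2: D = 889 * 0.0237
Step 3: D = 21.07 cm^2/s

21.07


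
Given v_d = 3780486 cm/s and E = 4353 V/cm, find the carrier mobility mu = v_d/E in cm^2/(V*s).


Step 1: mu = v_d / E
Step 2: mu = 3780486 / 4353
Step 3: mu = 868.48 cm^2/(V*s)

868.48


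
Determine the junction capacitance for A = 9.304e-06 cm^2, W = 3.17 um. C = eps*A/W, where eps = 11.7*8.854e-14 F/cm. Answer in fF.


Step 1: eps_Si = 11.7 * 8.854e-14 = 1.035918e-12 F/cm
Step 2: W in cm = 3.17 * 1e-4 = 3.17e-04 cm
Step 3: C = 1.035918e-12 * 9.304e-06 / 3.17e-04 = 3.040436e-14 F
Step 4: C = 30.4 fF

30.4


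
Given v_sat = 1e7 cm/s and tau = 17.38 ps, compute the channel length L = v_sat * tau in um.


Step 1: tau in seconds = 17.38 ps * 1e-12 = 1.7380e-11 s
Step 2: L = v_sat * tau = 1e7 * 1.7380e-11 = 1.7380e-04 cm
Step 3: L in um = 1.7380e-04 * 1e4 = 1.738 um

1.738


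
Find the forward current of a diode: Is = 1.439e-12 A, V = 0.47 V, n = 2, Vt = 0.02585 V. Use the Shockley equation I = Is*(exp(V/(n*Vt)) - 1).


Step 1: V/(n*Vt) = 0.47/(2*0.02585) = 9.0909
Step 2: exp(9.0909) = 8.8742e+03
Step 3: I = 1.439e-12 * (8.8742e+03 - 1) = 1.28e-08 A

1.28e-08


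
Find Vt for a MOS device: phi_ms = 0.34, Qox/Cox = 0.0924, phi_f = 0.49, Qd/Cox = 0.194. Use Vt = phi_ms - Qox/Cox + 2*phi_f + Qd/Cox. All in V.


Step 1: Vt = phi_ms - Qox/Cox + 2*phi_f + Qd/Cox
Step 2: Vt = 0.34 - 0.0924 + 2*0.49 + 0.194
Step 3: Vt = 0.34 - 0.0924 + 0.98 + 0.194
Step 4: Vt = 1.4216 V

1.4216


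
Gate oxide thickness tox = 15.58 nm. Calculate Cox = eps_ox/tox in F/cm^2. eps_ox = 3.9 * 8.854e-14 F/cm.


Step 1: eps_ox = 3.9 * 8.854e-14 = 3.45306e-13 F/cm
Step 2: tox in cm = 15.58 nm * 1e-7 = 1.5580e-06 cm
Step 3: Cox = 3.45306e-13 / 1.5580e-06 = 2.22e-07 F/cm^2

2.22e-07


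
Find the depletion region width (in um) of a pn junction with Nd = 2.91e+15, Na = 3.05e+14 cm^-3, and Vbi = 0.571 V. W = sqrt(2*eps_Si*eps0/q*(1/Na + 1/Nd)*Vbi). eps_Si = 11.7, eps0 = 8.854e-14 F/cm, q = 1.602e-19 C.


Step 1: 1/Na + 1/Nd = 1/3.05e+14 + 1/2.91e+15 = 3.62233e-15
Step 2: 2*eps*eps0/q = 2*11.7*8.854e-14/1.602e-19 = 1.293281e+07
Step 3: W^2 = 1.293281e+07 * 3.62233e-15 * 0.571 = 2.67496e-08
Step 4: W = sqrt(2.67496e-08) = 1.636e-04 cm = 1.636 um

1.636


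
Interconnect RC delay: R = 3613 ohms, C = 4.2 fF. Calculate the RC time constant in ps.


Step 1: tau = R * C
Step 2: tau = 3613 * 4.2 fF = 3613 * 4.2e-15 F
Step 3: tau = 1.51746e-11 s = 15.1746 ps

15.1746


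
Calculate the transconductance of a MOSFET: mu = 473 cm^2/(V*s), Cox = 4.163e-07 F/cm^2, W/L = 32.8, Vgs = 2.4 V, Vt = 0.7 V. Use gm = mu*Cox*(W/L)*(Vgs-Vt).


Step 1: Vov = Vgs - Vt = 2.4 - 0.7 = 1.7 V
Step 2: gm = mu * Cox * (W/L) * Vov
Step 3: gm = 473 * 4.163e-07 * 32.8 * 1.7 = 1.10e-02 S

1.10e-02


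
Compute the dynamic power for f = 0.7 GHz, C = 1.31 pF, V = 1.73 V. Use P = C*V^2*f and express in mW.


Step 1: V^2 = 1.73^2 = 2.9929 V^2
Step 2: P = C*V^2*f = 1.31e-12 F * 2.9929 * 0.7e9 Hz
Step 3: P = 2.7444893e-03 W
Step 4: P = 2.744 mW

2.744


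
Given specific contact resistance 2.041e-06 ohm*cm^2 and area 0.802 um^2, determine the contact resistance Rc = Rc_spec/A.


Step 1: Convert area to cm^2: 0.802 um^2 = 8.0200e-09 cm^2
Step 2: Rc = Rc_spec / A = 2.041e-06 / 8.0200e-09
Step 3: Rc = 2.54e+02 ohms

2.54e+02


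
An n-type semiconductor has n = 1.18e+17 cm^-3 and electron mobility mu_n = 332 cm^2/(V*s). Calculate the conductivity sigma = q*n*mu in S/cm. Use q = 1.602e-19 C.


Step 1: sigma = q * n * mu
Step 2: sigma = 1.602e-19 * 1.18e+17 * 332
Step 3: sigma = 6.276e+00 S/cm

6.276e+00


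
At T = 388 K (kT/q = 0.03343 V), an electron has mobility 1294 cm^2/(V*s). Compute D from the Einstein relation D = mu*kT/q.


Step 1: D = mu * (kT/q)
Step 2: D = 1294 * 0.03343
Step 3: D = 43.26 cm^2/s

43.26


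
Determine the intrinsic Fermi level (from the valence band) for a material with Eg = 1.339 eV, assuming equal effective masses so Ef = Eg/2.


Step 1: For an intrinsic semiconductor, the Fermi level sits at midgap.
Step 2: Ef = Eg / 2 = 1.339 / 2 = 0.6695 eV

0.6695


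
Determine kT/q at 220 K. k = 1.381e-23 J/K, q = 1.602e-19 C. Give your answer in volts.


Step 1: kT = 1.381e-23 * 220 = 3.0382e-21 J
Step 2: Vt = kT/q = 3.0382e-21 / 1.602e-19
Step 3: Vt = 0.01897 V

0.01897


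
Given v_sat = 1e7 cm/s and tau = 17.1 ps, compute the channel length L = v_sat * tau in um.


Step 1: tau in seconds = 17.1 ps * 1e-12 = 1.7100e-11 s
Step 2: L = v_sat * tau = 1e7 * 1.7100e-11 = 1.7100e-04 cm
Step 3: L in um = 1.7100e-04 * 1e4 = 1.71 um

1.71


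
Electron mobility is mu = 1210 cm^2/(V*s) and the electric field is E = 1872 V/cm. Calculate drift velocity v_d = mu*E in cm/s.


Step 1: v_d = mu * E
Step 2: v_d = 1210 * 1872 = 2265120
Step 3: v_d = 2.27e+06 cm/s

2.27e+06


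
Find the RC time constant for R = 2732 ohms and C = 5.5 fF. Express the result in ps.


Step 1: tau = R * C
Step 2: tau = 2732 * 5.5 fF = 2732 * 5.5e-15 F
Step 3: tau = 1.5026e-11 s = 15.026 ps

15.026


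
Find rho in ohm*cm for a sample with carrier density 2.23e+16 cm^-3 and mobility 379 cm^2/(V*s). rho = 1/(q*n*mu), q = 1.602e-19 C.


Step 1: sigma = q * n * mu = 1.602e-19 * 2.23e+16 * 379 = 1.35396e+00 S/cm
Step 2: rho = 1 / sigma = 1 / 1.35396e+00 = 0.7386 ohm*cm

0.7386


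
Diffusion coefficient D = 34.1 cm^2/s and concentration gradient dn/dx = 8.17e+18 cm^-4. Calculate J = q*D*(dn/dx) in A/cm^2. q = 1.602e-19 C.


Step 1: J = q * D * (dn/dx)
Step 2: J = 1.602e-19 * 34.1 * 8.17e+18
Step 3: J = 4.46e+01 A/cm^2

4.46e+01


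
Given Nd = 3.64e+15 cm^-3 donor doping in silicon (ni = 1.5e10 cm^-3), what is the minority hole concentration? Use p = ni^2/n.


Step 1: Since Nd >> ni, n ≈ Nd = 3.64e+15 cm^-3
Step 2: p = ni^2 / n = (1.5e10)^2 / 3.64e+15
Step 3: p = 2.25e20 / 3.64e+15 = 6.18e+04 cm^-3

6.18e+04


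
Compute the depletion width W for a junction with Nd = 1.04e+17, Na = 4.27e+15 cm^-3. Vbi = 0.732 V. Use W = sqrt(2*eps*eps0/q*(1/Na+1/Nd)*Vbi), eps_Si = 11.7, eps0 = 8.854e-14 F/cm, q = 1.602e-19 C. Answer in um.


Step 1: 1/Na + 1/Nd = 1/4.27e+15 + 1/1.04e+17 = 2.43807e-16
Step 2: 2*eps*eps0/q = 2*11.7*8.854e-14/1.602e-19 = 1.293281e+07
Step 3: W^2 = 1.293281e+07 * 2.43807e-16 * 0.732 = 2.30808e-09
Step 4: W = sqrt(2.30808e-09) = 4.804e-05 cm = 0.4804 um

0.4804


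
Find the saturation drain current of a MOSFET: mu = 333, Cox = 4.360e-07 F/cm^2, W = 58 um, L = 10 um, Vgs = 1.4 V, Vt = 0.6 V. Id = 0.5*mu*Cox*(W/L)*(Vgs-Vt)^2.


Step 1: Overdrive voltage Vov = Vgs - Vt = 1.4 - 0.6 = 0.8 V
Step 2: W/L = 58/10 = 5.8
Step 3: Id = 0.5 * 333 * 4.360e-07 * 5.8 * 0.8^2
Step 4: Id = 2.69e-04 A

2.69e-04


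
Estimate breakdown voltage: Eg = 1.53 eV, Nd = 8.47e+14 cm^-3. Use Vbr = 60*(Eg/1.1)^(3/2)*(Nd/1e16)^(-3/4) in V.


Step 1: Eg/1.1 = 1.53/1.1 = 1.390909
Step 2: (Eg/1.1)^1.5 = 1.390909^1.5 = 1.640394
Step 3: (Nd/1e16)^(-0.75) = (0.0847)^(-0.75) = 6.369237
Step 4: Vbr = 60 * 1.640394 * 6.369237 = 626.9 V

626.9


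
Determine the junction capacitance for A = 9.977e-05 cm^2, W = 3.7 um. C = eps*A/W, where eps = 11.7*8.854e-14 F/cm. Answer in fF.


Step 1: eps_Si = 11.7 * 8.854e-14 = 1.035918e-12 F/cm
Step 2: W in cm = 3.7 * 1e-4 = 3.70e-04 cm
Step 3: C = 1.035918e-12 * 9.977e-05 / 3.70e-04 = 2.793339e-13 F
Step 4: C = 279.33 fF

279.33


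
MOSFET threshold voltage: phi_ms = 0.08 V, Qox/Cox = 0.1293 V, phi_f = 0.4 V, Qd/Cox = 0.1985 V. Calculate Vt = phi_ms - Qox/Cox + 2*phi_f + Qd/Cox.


Step 1: Vt = phi_ms - Qox/Cox + 2*phi_f + Qd/Cox
Step 2: Vt = 0.08 - 0.1293 + 2*0.4 + 0.1985
Step 3: Vt = 0.08 - 0.1293 + 0.8 + 0.1985
Step 4: Vt = 0.9492 V

0.9492


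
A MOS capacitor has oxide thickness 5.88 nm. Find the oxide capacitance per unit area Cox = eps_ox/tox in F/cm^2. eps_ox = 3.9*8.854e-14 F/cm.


Step 1: eps_ox = 3.9 * 8.854e-14 = 3.45306e-13 F/cm
Step 2: tox in cm = 5.88 nm * 1e-7 = 5.8800e-07 cm
Step 3: Cox = 3.45306e-13 / 5.8800e-07 = 5.87e-07 F/cm^2

5.87e-07


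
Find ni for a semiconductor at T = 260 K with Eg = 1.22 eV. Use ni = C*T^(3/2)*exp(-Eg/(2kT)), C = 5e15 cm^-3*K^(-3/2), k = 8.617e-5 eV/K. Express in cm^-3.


Step 1: Compute kT = 8.617e-5 * 260 = 0.0224042 eV
Step 2: Exponent = -Eg/(2kT) = -1.22/(2*0.0224042) = -27.22704
Step 3: T^(3/2) = 260^1.5 = 4192.37
Step 4: ni = 5e15 * 4192.37 * exp(-27.22704) = 3.14e+07 cm^-3

3.14e+07


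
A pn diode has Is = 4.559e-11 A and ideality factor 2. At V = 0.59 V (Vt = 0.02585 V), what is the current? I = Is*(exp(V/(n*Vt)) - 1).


Step 1: V/(n*Vt) = 0.59/(2*0.02585) = 11.4120
Step 2: exp(11.4120) = 9.0400e+04
Step 3: I = 4.559e-11 * (9.0400e+04 - 1) = 4.12e-06 A

4.12e-06


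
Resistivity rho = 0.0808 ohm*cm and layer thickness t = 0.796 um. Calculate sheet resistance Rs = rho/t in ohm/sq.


Step 1: Convert thickness to cm: t = 0.796 um = 7.9600e-05 cm
Step 2: Rs = rho / t = 0.0808 / 7.9600e-05
Step 3: Rs = 1015.1 ohm/sq

1015.1


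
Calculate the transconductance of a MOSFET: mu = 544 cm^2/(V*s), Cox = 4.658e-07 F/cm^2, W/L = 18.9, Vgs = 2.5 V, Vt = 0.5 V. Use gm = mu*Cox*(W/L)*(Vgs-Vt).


Step 1: Vov = Vgs - Vt = 2.5 - 0.5 = 2.0 V
Step 2: gm = mu * Cox * (W/L) * Vov
Step 3: gm = 544 * 4.658e-07 * 18.9 * 2.0 = 9.58e-03 S

9.58e-03


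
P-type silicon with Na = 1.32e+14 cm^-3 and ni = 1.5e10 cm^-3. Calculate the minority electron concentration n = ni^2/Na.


Step 1: Majority hole concentration p ≈ Na = 1.32e+14 cm^-3
Step 2: n = ni^2 / Na = (1.5e10)^2 / 1.32e+14
Step 3: n = 1.70e+06 cm^-3

1.70e+06


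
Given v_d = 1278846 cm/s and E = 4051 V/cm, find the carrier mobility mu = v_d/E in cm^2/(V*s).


Step 1: mu = v_d / E
Step 2: mu = 1278846 / 4051
Step 3: mu = 315.69 cm^2/(V*s)

315.69


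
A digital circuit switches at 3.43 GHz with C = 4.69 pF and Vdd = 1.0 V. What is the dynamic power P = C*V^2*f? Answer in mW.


Step 1: V^2 = 1.0^2 = 1.0 V^2
Step 2: P = C*V^2*f = 4.69e-12 F * 1.0 * 3.43e9 Hz
Step 3: P = 1.60867e-02 W
Step 4: P = 16.087 mW

16.087


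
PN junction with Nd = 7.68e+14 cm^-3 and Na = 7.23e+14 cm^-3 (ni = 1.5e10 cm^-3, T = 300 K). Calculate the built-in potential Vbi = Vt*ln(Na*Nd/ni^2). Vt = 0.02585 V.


Step 1: Compute Na*Nd/ni^2 = 7.23e+14 * 7.68e+14 / (1.5e10)^2 = 2.4678e+09
Step 2: ln(2.4678e+09) = 21.6266
Step 3: Vbi = 0.02585 * 21.6266 = 0.559 V

0.559


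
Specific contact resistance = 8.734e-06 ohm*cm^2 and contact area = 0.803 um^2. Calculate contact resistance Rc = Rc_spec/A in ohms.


Step 1: Convert area to cm^2: 0.803 um^2 = 8.0300e-09 cm^2
Step 2: Rc = Rc_spec / A = 8.734e-06 / 8.0300e-09
Step 3: Rc = 1.09e+03 ohms

1.09e+03


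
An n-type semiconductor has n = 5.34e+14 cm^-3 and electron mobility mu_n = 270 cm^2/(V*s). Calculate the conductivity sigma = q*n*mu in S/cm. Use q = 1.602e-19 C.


Step 1: sigma = q * n * mu
Step 2: sigma = 1.602e-19 * 5.34e+14 * 270
Step 3: sigma = 2.310e-02 S/cm

2.310e-02


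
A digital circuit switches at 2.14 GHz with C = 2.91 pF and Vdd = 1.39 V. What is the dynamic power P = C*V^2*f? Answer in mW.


Step 1: V^2 = 1.39^2 = 1.9321 V^2
Step 2: P = C*V^2*f = 2.91e-12 F * 1.9321 * 2.14e9 Hz
Step 3: P = 1.203195954e-02 W
Step 4: P = 12.032 mW

12.032


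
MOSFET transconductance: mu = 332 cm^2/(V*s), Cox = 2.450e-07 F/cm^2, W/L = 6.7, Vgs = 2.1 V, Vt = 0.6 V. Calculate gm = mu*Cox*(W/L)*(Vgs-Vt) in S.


Step 1: Vov = Vgs - Vt = 2.1 - 0.6 = 1.5 V
Step 2: gm = mu * Cox * (W/L) * Vov
Step 3: gm = 332 * 2.450e-07 * 6.7 * 1.5 = 8.17e-04 S

8.17e-04


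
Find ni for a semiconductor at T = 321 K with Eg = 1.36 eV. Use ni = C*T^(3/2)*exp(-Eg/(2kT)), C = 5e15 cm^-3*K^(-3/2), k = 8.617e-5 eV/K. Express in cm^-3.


Step 1: Compute kT = 8.617e-5 * 321 = 0.02766057 eV
Step 2: Exponent = -Eg/(2kT) = -1.36/(2*0.02766057) = -24.58373
Step 3: T^(3/2) = 321^1.5 = 5751.19
Step 4: ni = 5e15 * 5751.19 * exp(-24.58373) = 6.06e+08 cm^-3

6.06e+08


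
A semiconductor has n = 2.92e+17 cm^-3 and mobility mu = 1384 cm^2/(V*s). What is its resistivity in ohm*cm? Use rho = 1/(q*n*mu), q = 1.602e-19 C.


Step 1: sigma = q * n * mu = 1.602e-19 * 2.92e+17 * 1384 = 6.47413e+01 S/cm
Step 2: rho = 1 / sigma = 1 / 6.47413e+01 = 0.01545 ohm*cm

0.01545


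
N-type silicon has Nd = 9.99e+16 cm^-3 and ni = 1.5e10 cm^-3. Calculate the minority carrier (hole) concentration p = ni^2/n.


Step 1: Since Nd >> ni, n ≈ Nd = 9.99e+16 cm^-3
Step 2: p = ni^2 / n = (1.5e10)^2 / 9.99e+16
Step 3: p = 2.25e20 / 9.99e+16 = 2.25e+03 cm^-3

2.25e+03


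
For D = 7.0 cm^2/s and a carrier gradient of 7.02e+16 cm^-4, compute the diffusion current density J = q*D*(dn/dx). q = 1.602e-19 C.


Step 1: J = q * D * (dn/dx)
Step 2: J = 1.602e-19 * 7.0 * 7.02e+16
Step 3: J = 7.87e-02 A/cm^2

7.87e-02


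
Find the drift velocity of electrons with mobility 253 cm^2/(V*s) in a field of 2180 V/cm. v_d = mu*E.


Step 1: v_d = mu * E
Step 2: v_d = 253 * 2180 = 551540
Step 3: v_d = 5.52e+05 cm/s

5.52e+05


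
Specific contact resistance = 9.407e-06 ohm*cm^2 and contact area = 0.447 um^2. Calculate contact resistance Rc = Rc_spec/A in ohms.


Step 1: Convert area to cm^2: 0.447 um^2 = 4.4700e-09 cm^2
Step 2: Rc = Rc_spec / A = 9.407e-06 / 4.4700e-09
Step 3: Rc = 2.10e+03 ohms

2.10e+03


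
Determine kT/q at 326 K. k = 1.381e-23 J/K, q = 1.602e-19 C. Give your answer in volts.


Step 1: kT = 1.381e-23 * 326 = 4.50206e-21 J
Step 2: Vt = kT/q = 4.50206e-21 / 1.602e-19
Step 3: Vt = 0.0281 V

0.0281


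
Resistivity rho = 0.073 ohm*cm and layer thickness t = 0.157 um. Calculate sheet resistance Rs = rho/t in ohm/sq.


Step 1: Convert thickness to cm: t = 0.157 um = 1.5700e-05 cm
Step 2: Rs = rho / t = 0.073 / 1.5700e-05
Step 3: Rs = 4649.7 ohm/sq

4649.7


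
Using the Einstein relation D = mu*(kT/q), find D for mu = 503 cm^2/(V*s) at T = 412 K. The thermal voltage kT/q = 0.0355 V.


Step 1: D = mu * (kT/q)
Step 2: D = 503 * 0.0355
Step 3: D = 17.86 cm^2/s

17.86


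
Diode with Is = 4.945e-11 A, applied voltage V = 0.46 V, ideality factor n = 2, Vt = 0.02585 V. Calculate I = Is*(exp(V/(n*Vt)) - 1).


Step 1: V/(n*Vt) = 0.46/(2*0.02585) = 8.8975
Step 2: exp(8.8975) = 7.3137e+03
Step 3: I = 4.945e-11 * (7.3137e+03 - 1) = 3.62e-07 A

3.62e-07


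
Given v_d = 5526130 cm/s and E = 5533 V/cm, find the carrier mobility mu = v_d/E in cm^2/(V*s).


Step 1: mu = v_d / E
Step 2: mu = 5526130 / 5533
Step 3: mu = 998.76 cm^2/(V*s)

998.76


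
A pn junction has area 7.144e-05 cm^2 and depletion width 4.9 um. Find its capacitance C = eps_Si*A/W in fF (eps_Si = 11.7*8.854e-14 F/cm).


Step 1: eps_Si = 11.7 * 8.854e-14 = 1.035918e-12 F/cm
Step 2: W in cm = 4.9 * 1e-4 = 4.90e-04 cm
Step 3: C = 1.035918e-12 * 7.144e-05 / 4.90e-04 = 1.510326e-13 F
Step 4: C = 151.03 fF

151.03


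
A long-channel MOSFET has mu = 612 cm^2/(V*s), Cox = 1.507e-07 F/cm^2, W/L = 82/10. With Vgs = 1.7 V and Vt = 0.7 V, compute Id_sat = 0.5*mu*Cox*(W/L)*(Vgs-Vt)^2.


Step 1: Overdrive voltage Vov = Vgs - Vt = 1.7 - 0.7 = 1.0 V
Step 2: W/L = 82/10 = 8.2
Step 3: Id = 0.5 * 612 * 1.507e-07 * 8.2 * 1.0^2
Step 4: Id = 3.78e-04 A

3.78e-04


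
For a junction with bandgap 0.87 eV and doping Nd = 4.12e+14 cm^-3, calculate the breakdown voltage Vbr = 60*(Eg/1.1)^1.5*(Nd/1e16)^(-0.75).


Step 1: Eg/1.1 = 0.87/1.1 = 0.790909
Step 2: (Eg/1.1)^1.5 = 0.790909^1.5 = 0.703380
Step 3: (Nd/1e16)^(-0.75) = (0.0412)^(-0.75) = 10.935209
Step 4: Vbr = 60 * 0.703380 * 10.935209 = 461.5 V

461.5
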